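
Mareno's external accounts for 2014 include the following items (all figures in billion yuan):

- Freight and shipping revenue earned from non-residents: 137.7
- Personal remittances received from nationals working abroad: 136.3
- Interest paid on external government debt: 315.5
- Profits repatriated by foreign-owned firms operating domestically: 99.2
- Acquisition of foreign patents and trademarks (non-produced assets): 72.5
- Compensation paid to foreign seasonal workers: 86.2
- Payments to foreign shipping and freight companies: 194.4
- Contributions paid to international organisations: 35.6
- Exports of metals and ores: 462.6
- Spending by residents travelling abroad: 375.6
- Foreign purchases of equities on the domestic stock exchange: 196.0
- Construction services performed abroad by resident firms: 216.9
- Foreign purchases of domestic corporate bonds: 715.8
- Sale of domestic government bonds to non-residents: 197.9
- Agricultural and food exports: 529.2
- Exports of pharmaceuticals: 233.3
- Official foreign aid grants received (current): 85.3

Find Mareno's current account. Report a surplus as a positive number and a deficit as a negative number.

694.8

Goods: 233.3 + 529.2 + 462.6 = 1225.1
Services: 216.9 + 137.7 - 194.4 - 375.6 = -215.4
Primary income: -315.5 - 99.2 - 86.2 = -500.9
Secondary income: 85.3 - 35.6 + 136.3 = 186.0
Current account = 1225.1 + (-215.4) + (-500.9) + 186.0 = 694.8
(Excluded from the current account — capital account: acquisition of foreign patents and trademarks (non-produced assets) 72.5; financial account: foreign purchases of equities on the domestic stock exchange 196.0, foreign purchases of domestic corporate bonds 715.8, sale of domestic government bonds to non-residents 197.9.)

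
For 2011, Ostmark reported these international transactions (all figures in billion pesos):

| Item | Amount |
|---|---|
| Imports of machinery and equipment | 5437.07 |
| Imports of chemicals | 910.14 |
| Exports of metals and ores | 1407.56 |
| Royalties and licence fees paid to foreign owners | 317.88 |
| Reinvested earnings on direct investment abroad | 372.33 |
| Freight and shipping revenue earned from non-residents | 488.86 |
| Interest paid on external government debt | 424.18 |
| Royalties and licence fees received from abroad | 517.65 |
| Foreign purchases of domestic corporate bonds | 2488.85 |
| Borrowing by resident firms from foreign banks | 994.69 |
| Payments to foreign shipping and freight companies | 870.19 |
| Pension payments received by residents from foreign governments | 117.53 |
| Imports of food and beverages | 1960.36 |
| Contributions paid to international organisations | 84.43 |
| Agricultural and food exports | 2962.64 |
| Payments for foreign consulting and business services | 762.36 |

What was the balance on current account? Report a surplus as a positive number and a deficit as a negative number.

-4900.04

Goods: -1960.36 - 5437.07 + 1407.56 - 910.14 + 2962.64 = -3937.37
Services: -870.19 + 488.86 - 317.88 - 762.36 + 517.65 = -943.92
Primary income: -424.18 + 372.33 = -51.85
Secondary income: 117.53 - 84.43 = 33.10
Current account = (-3937.37) + (-943.92) + (-51.85) + 33.10 = -4900.04
(Excluded from the current account — financial account: foreign purchases of domestic corporate bonds 2488.85, borrowing by resident firms from foreign banks 994.69.)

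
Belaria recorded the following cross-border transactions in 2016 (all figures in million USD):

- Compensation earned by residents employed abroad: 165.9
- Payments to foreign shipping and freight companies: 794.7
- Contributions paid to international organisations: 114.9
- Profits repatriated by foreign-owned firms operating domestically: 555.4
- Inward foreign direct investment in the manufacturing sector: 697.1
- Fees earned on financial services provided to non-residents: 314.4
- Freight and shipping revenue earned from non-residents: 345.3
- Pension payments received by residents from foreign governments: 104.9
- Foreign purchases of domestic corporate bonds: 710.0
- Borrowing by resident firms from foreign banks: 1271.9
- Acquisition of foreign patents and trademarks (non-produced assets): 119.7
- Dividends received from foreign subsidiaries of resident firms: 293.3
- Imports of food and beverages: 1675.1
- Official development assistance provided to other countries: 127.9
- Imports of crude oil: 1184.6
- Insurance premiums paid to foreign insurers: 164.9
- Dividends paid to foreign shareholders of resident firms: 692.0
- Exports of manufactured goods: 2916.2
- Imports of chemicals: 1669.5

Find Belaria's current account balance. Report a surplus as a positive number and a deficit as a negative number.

Goods: 2916.2 - 1184.6 - 1675.1 - 1669.5 = -1613.0
Services: -164.9 + 345.3 + 314.4 - 794.7 = -299.9
Primary income: -555.4 + 293.3 - 692.0 + 165.9 = -788.2
Secondary income: 104.9 - 127.9 - 114.9 = -137.9
Current account = (-1613.0) + (-299.9) + (-788.2) + (-137.9) = -2839.0
(Excluded from the current account — financial account: inward foreign direct investment in the manufacturing sector 697.1, foreign purchases of domestic corporate bonds 710.0, borrowing by resident firms from foreign banks 1271.9; capital account: acquisition of foreign patents and trademarks (non-produced assets) 119.7.)

-2839.0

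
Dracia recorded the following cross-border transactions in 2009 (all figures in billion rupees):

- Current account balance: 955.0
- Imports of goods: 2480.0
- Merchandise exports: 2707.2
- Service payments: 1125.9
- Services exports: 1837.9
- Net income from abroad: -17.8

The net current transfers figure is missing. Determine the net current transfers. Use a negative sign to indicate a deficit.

33.6

Current account = goods balance + services balance + net primary income + net secondary income
Sum of the known components = 921.4
Net current transfers = CA - (known components) = 955.0 - 921.4 = 33.6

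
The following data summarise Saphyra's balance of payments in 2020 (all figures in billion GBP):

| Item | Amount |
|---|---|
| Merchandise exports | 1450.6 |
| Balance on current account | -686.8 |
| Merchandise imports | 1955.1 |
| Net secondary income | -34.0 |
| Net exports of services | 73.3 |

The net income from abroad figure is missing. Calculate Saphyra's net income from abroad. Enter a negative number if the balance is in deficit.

-221.6

Current account = goods balance + services balance + net primary income + net secondary income
Sum of the known components = -465.2
Net income from abroad = CA - (known components) = -686.8 - (-465.2) = -221.6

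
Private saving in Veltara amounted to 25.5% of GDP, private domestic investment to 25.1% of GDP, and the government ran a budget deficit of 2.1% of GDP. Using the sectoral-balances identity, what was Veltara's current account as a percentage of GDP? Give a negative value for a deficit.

-1.7

By the sectoral-balances identity, CA = (S_private - I) + (T - G).
Private balance = 25.5 - 25.1 = 0.4
Government balance (T - G) = -2.1
CA = 0.4 + (-2.1) = -1.7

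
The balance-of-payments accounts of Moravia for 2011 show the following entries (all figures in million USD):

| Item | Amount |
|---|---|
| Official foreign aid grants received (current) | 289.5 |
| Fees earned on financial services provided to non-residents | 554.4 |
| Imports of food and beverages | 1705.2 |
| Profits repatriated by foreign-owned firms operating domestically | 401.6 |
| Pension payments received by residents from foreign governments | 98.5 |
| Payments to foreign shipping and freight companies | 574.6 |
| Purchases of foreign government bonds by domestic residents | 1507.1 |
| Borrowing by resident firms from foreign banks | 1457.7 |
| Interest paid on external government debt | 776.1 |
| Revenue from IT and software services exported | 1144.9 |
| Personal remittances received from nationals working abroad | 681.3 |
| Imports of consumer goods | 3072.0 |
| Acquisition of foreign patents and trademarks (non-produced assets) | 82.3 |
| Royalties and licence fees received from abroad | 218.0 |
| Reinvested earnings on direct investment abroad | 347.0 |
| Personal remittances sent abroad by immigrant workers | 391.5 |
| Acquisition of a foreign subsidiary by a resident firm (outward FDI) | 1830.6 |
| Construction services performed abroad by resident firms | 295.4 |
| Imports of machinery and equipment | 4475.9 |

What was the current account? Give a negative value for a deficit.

Goods: -4475.9 - 1705.2 - 3072.0 = -9253.1
Services: 554.4 - 574.6 + 295.4 + 1144.9 + 218.0 = 1638.1
Primary income: -776.1 - 401.6 + 347.0 = -830.7
Secondary income: 681.3 + 98.5 - 391.5 + 289.5 = 677.8
Current account = (-9253.1) + 1638.1 + (-830.7) + 677.8 = -7767.9
(Excluded from the current account — financial account: purchases of foreign government bonds by domestic residents 1507.1, borrowing by resident firms from foreign banks 1457.7, acquisition of a foreign subsidiary by a resident firm (outward FDI) 1830.6; capital account: acquisition of foreign patents and trademarks (non-produced assets) 82.3.)

-7767.9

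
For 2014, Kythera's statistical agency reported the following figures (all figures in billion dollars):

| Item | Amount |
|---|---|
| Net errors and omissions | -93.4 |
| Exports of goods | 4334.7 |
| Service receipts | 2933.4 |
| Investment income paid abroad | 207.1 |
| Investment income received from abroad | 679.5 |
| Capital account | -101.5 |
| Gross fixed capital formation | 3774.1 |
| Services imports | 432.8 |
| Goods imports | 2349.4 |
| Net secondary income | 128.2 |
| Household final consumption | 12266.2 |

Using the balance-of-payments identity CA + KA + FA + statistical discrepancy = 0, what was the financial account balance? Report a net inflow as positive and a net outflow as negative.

-4891.6

Goods balance = 4334.7 - 2349.4 = 1985.3
Services balance = 2933.4 - 432.8 = 2500.6
Trade balance (goods + services) = 1985.3 + 2500.6 = 4485.9
Net primary income = 679.5 - 207.1 = 472.4
Net secondary income = 128.2
Current account = 4485.9 + 472.4 + 128.2 = 5086.5
Financial account = -(5086.5 + (-101.5) + (-93.4)) = -4891.6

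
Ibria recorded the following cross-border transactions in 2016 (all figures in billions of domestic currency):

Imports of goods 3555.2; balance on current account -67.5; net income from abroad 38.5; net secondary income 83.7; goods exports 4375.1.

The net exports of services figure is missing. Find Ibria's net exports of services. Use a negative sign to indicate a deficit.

Current account = goods balance + services balance + net primary income + net secondary income
Sum of the known components = 942.1
Net exports of services = CA - (known components) = -67.5 - 942.1 = -1009.6

-1009.6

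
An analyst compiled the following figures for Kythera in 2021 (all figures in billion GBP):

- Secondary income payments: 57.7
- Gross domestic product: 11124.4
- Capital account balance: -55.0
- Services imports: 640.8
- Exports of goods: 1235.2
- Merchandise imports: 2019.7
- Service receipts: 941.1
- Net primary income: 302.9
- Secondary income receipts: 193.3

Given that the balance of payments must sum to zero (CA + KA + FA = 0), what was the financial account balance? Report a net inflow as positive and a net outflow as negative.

Goods balance = 1235.2 - 2019.7 = -784.5
Services balance = 941.1 - 640.8 = 300.3
Trade balance (goods + services) = -784.5 + 300.3 = -484.2
Net primary income = 302.9
Net secondary income = 193.3 - 57.7 = 135.6
Current account = -484.2 + 302.9 + 135.6 = -45.7
Financial account = -(-45.7 + (-55.0)) = 100.7

100.7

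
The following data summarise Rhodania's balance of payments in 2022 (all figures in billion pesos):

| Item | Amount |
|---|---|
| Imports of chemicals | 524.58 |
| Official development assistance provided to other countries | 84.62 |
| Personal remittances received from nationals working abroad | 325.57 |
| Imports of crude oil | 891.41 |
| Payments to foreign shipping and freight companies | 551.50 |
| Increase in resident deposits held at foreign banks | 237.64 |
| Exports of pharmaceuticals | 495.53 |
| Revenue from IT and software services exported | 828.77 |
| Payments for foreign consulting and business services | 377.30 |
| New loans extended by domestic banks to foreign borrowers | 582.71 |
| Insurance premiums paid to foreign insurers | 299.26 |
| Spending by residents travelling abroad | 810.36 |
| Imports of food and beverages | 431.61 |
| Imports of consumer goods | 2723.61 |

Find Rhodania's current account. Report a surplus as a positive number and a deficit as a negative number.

-5044.38

Goods: 495.53 - 2723.61 - 524.58 - 431.61 - 891.41 = -4075.68
Services: -299.26 - 377.30 + 828.77 - 810.36 - 551.50 = -1209.65
Secondary income: -84.62 + 325.57 = 240.95
Current account = (-4075.68) + (-1209.65) + 240.95 = -5044.38
(Excluded from the current account — financial account: increase in resident deposits held at foreign banks 237.64, new loans extended by domestic banks to foreign borrowers 582.71.)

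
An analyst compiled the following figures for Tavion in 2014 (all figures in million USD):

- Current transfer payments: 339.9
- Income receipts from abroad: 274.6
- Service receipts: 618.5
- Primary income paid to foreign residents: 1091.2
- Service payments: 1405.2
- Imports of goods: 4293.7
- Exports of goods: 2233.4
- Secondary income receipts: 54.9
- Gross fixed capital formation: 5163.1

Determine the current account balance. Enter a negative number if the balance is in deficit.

-3948.6

Goods balance = 2233.4 - 4293.7 = -2060.3
Services balance = 618.5 - 1405.2 = -786.7
Trade balance (goods + services) = -2060.3 + (-786.7) = -2847.0
Net primary income = 274.6 - 1091.2 = -816.6
Net secondary income = 54.9 - 339.9 = -285.0
Current account = -2847.0 + (-816.6) + (-285.0) = -3948.6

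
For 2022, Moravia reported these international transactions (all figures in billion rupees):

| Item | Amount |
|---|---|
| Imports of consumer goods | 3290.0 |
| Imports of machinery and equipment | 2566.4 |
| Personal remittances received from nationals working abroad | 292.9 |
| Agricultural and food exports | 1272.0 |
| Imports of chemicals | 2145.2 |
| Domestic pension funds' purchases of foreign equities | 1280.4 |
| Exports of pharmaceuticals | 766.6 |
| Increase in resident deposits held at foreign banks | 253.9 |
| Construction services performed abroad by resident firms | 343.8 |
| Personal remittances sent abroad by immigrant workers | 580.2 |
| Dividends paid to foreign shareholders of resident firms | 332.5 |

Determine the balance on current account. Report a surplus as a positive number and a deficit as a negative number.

-6239.0

Goods: 766.6 - 3290.0 - 2145.2 + 1272.0 - 2566.4 = -5963.0
Services: 343.8
Primary income: -332.5
Secondary income: -580.2 + 292.9 = -287.3
Current account = (-5963.0) + 343.8 + (-332.5) + (-287.3) = -6239.0
(Excluded from the current account — financial account: domestic pension funds' purchases of foreign equities 1280.4, increase in resident deposits held at foreign banks 253.9.)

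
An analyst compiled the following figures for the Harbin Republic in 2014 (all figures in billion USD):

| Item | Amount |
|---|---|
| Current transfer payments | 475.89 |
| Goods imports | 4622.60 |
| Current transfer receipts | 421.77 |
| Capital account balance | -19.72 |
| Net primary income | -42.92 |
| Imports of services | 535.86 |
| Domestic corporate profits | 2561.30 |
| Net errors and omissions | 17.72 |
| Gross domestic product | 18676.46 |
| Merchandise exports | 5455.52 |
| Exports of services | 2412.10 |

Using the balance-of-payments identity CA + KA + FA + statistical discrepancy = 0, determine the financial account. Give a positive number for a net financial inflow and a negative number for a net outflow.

Goods balance = 5455.52 - 4622.60 = 832.92
Services balance = 2412.10 - 535.86 = 1876.24
Trade balance (goods + services) = 832.92 + 1876.24 = 2709.16
Net primary income = -42.92
Net secondary income = 421.77 - 475.89 = -54.12
Current account = 2709.16 + (-42.92) + (-54.12) = 2612.12
Financial account = -(2612.12 + (-19.72) + 17.72) = -2610.12

-2610.12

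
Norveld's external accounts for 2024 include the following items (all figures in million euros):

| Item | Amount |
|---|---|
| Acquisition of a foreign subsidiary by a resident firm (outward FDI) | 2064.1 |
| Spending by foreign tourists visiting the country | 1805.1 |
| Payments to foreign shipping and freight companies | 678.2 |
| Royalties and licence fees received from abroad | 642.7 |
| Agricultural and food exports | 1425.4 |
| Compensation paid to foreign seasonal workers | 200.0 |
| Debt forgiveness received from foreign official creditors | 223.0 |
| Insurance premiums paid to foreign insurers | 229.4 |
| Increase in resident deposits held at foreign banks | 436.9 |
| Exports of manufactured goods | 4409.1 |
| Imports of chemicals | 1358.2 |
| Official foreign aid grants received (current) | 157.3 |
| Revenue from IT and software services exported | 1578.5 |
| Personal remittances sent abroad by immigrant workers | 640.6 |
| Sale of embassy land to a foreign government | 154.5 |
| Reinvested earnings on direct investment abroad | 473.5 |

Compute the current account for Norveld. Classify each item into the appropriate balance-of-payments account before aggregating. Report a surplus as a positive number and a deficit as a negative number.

Goods: -1358.2 + 4409.1 + 1425.4 = 4476.3
Services: -678.2 - 229.4 + 642.7 + 1805.1 + 1578.5 = 3118.7
Primary income: 473.5 - 200.0 = 273.5
Secondary income: 157.3 - 640.6 = -483.3
Current account = 4476.3 + 3118.7 + 273.5 + (-483.3) = 7385.2
(Excluded from the current account — financial account: acquisition of a foreign subsidiary by a resident firm (outward FDI) 2064.1, increase in resident deposits held at foreign banks 436.9; capital account: debt forgiveness received from foreign official creditors 223.0, sale of embassy land to a foreign government 154.5.)

7385.2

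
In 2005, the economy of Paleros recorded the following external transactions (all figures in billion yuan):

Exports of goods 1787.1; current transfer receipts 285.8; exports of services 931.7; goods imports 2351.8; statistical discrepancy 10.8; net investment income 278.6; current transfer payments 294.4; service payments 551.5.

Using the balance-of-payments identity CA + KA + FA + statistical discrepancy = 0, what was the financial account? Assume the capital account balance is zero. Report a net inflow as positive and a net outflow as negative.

-96.3

Goods balance = 1787.1 - 2351.8 = -564.7
Services balance = 931.7 - 551.5 = 380.2
Trade balance (goods + services) = -564.7 + 380.2 = -184.5
Net primary income = 278.6
Net secondary income = 285.8 - 294.4 = -8.6
Current account = -184.5 + 278.6 + (-8.6) = 85.5
Financial account = -(85.5 + 10.8) = -96.3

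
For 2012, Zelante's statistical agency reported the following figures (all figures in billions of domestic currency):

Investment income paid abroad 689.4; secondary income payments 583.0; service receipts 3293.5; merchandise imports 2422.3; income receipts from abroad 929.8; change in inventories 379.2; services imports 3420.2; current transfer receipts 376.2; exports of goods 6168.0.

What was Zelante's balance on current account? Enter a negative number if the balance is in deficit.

3652.6

Goods balance = 6168.0 - 2422.3 = 3745.7
Services balance = 3293.5 - 3420.2 = -126.7
Trade balance (goods + services) = 3745.7 + (-126.7) = 3619.0
Net primary income = 929.8 - 689.4 = 240.4
Net secondary income = 376.2 - 583.0 = -206.8
Current account = 3619.0 + 240.4 + (-206.8) = 3652.6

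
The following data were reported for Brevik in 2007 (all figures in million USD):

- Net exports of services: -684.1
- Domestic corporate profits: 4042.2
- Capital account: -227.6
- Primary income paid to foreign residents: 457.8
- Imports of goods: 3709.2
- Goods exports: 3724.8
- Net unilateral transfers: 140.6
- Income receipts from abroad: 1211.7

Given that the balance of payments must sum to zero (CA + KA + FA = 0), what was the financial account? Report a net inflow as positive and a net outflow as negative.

1.6

Goods balance = 3724.8 - 3709.2 = 15.6
Services balance = -684.1
Trade balance (goods + services) = 15.6 + (-684.1) = -668.5
Net primary income = 1211.7 - 457.8 = 753.9
Net secondary income = 140.6
Current account = -668.5 + 753.9 + 140.6 = 226.0
Financial account = -(226.0 + (-227.6)) = 1.6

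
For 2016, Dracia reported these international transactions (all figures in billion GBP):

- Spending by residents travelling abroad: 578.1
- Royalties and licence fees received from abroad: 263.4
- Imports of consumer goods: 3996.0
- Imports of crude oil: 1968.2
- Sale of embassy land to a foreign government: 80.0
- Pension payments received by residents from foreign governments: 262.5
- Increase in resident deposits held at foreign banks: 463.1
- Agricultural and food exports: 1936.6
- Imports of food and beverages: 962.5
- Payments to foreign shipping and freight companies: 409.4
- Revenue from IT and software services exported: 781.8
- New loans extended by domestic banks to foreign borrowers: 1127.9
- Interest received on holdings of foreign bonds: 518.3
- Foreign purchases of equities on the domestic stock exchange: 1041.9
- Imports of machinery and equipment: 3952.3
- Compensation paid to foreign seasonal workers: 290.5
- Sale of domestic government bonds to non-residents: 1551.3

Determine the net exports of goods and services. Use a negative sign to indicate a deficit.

-8884.7

Goods: -3952.3 + 1936.6 - 962.5 - 3996.0 - 1968.2 = -8942.4
Services: -409.4 + 263.4 + 781.8 - 578.1 = 57.7
Trade balance = -8942.4 + 57.7 = -8884.7
(Excluded from the trade balance — capital account: sale of embassy land to a foreign government 80.0; secondary income: pension payments received by residents from foreign governments 262.5; financial account: increase in resident deposits held at foreign banks 463.1, new loans extended by domestic banks to foreign borrowers 1127.9, foreign purchases of equities on the domestic stock exchange 1041.9, sale of domestic government bonds to non-residents 1551.3; primary income: interest received on holdings of foreign bonds 518.3, compensation paid to foreign seasonal workers 290.5.)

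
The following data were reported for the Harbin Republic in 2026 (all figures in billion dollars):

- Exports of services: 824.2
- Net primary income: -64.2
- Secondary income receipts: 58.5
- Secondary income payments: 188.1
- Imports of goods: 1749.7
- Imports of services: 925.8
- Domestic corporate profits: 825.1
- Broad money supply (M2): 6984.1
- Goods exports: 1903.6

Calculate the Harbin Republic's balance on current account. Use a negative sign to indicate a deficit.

-141.5

Goods balance = 1903.6 - 1749.7 = 153.9
Services balance = 824.2 - 925.8 = -101.6
Trade balance (goods + services) = 153.9 + (-101.6) = 52.3
Net primary income = -64.2
Net secondary income = 58.5 - 188.1 = -129.6
Current account = 52.3 + (-64.2) + (-129.6) = -141.5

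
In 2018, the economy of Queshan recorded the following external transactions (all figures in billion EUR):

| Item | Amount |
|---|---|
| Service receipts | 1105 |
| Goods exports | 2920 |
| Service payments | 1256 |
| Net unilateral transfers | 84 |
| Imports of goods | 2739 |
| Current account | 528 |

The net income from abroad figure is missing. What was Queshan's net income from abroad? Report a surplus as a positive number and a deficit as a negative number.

Current account = goods balance + services balance + net primary income + net secondary income
Sum of the known components = 114
Net income from abroad = CA - (known components) = 528 - 114 = 414

414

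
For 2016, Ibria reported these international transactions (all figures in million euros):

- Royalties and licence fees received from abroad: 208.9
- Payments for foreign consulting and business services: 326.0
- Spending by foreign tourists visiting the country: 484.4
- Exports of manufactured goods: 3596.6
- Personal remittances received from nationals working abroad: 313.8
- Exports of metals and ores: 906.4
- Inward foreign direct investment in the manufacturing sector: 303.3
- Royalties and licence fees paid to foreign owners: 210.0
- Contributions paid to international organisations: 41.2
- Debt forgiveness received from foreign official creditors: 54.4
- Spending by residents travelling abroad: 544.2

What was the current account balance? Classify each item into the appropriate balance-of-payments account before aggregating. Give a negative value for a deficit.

Goods: 906.4 + 3596.6 = 4503.0
Services: -326.0 + 208.9 - 544.2 - 210.0 + 484.4 = -386.9
Secondary income: 313.8 - 41.2 = 272.6
Current account = 4503.0 + (-386.9) + 272.6 = 4388.7
(Excluded from the current account — financial account: inward foreign direct investment in the manufacturing sector 303.3; capital account: debt forgiveness received from foreign official creditors 54.4.)

4388.7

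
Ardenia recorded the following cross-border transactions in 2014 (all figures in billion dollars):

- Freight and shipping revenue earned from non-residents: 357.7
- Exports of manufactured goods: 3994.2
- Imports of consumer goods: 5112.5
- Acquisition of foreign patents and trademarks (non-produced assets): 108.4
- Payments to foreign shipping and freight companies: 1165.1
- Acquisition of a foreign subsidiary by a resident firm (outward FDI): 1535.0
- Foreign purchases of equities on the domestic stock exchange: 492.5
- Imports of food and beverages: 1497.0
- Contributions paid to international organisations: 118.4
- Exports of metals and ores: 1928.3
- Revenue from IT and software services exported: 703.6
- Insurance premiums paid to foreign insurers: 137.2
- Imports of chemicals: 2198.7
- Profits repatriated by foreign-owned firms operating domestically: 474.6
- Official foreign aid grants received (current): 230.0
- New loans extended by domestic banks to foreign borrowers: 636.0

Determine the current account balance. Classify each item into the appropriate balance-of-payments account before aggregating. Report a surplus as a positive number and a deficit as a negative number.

Goods: -2198.7 - 5112.5 + 1928.3 + 3994.2 - 1497.0 = -2885.7
Services: 357.7 - 137.2 + 703.6 - 1165.1 = -241.0
Primary income: -474.6
Secondary income: 230.0 - 118.4 = 111.6
Current account = (-2885.7) + (-241.0) + (-474.6) + 111.6 = -3489.7
(Excluded from the current account — capital account: acquisition of foreign patents and trademarks (non-produced assets) 108.4; financial account: acquisition of a foreign subsidiary by a resident firm (outward FDI) 1535.0, foreign purchases of equities on the domestic stock exchange 492.5, new loans extended by domestic banks to foreign borrowers 636.0.)

-3489.7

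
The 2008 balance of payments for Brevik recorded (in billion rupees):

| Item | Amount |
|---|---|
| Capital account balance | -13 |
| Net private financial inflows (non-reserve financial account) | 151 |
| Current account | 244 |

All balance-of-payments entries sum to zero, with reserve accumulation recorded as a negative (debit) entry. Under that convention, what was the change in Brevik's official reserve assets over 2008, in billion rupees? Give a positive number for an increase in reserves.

382

Official reserve transactions balance = -(244 + (-13) + 151) = -382
An accumulation of reserves is recorded as a debit (negative entry), so the change in the stock of reserves is the negative of that balance.
Change in official reserves = -(-382) = 382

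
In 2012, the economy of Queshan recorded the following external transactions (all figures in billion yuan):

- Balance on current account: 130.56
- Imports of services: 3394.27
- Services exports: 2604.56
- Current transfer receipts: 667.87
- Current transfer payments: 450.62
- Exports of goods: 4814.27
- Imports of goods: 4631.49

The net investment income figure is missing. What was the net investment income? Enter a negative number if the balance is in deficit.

520.24

Current account = goods balance + services balance + net primary income + net secondary income
Sum of the known components = -389.68
Net investment income = CA - (known components) = 130.56 - (-389.68) = 520.24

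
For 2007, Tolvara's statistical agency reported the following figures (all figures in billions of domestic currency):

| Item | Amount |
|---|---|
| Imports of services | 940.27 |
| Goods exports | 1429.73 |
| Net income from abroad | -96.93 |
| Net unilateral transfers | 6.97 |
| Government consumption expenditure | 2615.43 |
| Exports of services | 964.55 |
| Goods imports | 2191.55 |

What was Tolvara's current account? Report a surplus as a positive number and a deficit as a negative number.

Goods balance = 1429.73 - 2191.55 = -761.82
Services balance = 964.55 - 940.27 = 24.28
Trade balance (goods + services) = -761.82 + 24.28 = -737.54
Net primary income = -96.93
Net secondary income = 6.97
Current account = -737.54 + (-96.93) + 6.97 = -827.50

-827.50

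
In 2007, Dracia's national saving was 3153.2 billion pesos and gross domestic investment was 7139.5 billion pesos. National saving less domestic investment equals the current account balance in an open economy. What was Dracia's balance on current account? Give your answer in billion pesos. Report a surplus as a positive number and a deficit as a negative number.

-3986.3

CA = S - I = 3153.2 - 7139.5 = -3986.3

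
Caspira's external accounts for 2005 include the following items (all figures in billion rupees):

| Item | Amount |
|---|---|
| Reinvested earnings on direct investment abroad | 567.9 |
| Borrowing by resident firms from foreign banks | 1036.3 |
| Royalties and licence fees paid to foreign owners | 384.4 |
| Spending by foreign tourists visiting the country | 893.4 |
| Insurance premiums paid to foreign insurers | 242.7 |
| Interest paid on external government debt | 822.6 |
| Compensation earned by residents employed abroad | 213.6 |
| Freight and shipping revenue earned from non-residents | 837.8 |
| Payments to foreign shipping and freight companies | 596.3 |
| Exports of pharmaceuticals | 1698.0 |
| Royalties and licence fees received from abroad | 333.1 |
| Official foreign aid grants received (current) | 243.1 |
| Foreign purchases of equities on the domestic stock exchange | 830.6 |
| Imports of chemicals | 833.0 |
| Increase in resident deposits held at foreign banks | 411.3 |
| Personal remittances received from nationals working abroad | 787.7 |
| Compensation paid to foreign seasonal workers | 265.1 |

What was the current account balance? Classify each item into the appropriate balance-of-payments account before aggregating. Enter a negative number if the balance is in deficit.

2430.5

Goods: -833.0 + 1698.0 = 865.0
Services: -384.4 + 333.1 + 837.8 + 893.4 - 596.3 - 242.7 = 840.9
Primary income: 567.9 - 822.6 - 265.1 + 213.6 = -306.2
Secondary income: 243.1 + 787.7 = 1030.8
Current account = 865.0 + 840.9 + (-306.2) + 1030.8 = 2430.5
(Excluded from the current account — financial account: borrowing by resident firms from foreign banks 1036.3, foreign purchases of equities on the domestic stock exchange 830.6, increase in resident deposits held at foreign banks 411.3.)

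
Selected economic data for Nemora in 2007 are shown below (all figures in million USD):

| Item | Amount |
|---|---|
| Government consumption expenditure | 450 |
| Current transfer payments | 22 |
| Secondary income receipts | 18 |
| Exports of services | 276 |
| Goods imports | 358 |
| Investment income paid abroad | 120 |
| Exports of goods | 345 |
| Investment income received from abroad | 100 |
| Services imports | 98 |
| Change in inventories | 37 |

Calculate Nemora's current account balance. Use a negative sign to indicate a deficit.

141

Goods balance = 345 - 358 = -13
Services balance = 276 - 98 = 178
Trade balance (goods + services) = -13 + 178 = 165
Net primary income = 100 - 120 = -20
Net secondary income = 18 - 22 = -4
Current account = 165 + (-20) + (-4) = 141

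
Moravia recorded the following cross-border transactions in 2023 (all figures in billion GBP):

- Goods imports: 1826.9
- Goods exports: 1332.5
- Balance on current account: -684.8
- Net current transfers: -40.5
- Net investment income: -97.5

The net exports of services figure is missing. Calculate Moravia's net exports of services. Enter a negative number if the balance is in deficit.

-52.4

Current account = goods balance + services balance + net primary income + net secondary income
Sum of the known components = -632.4
Net exports of services = CA - (known components) = -684.8 - (-632.4) = -52.4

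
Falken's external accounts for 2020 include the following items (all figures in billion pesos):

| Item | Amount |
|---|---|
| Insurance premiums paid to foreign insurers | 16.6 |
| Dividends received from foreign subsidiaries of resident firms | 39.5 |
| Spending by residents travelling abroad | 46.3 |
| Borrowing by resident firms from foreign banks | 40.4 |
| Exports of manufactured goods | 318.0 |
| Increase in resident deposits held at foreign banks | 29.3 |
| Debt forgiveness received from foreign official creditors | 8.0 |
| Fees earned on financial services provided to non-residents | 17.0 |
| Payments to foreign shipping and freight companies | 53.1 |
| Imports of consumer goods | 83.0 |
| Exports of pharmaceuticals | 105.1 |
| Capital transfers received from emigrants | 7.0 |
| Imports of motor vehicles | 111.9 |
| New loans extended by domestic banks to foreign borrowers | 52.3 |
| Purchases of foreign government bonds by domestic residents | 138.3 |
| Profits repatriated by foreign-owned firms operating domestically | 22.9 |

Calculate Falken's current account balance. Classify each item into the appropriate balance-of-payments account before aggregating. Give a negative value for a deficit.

145.8

Goods: 318.0 - 111.9 - 83.0 + 105.1 = 228.2
Services: 17.0 - 16.6 - 46.3 - 53.1 = -99.0
Primary income: 39.5 - 22.9 = 16.6
Current account = 228.2 + (-99.0) + 16.6 = 145.8
(Excluded from the current account — financial account: borrowing by resident firms from foreign banks 40.4, increase in resident deposits held at foreign banks 29.3, new loans extended by domestic banks to foreign borrowers 52.3, purchases of foreign government bonds by domestic residents 138.3; capital account: debt forgiveness received from foreign official creditors 8.0, capital transfers received from emigrants 7.0.)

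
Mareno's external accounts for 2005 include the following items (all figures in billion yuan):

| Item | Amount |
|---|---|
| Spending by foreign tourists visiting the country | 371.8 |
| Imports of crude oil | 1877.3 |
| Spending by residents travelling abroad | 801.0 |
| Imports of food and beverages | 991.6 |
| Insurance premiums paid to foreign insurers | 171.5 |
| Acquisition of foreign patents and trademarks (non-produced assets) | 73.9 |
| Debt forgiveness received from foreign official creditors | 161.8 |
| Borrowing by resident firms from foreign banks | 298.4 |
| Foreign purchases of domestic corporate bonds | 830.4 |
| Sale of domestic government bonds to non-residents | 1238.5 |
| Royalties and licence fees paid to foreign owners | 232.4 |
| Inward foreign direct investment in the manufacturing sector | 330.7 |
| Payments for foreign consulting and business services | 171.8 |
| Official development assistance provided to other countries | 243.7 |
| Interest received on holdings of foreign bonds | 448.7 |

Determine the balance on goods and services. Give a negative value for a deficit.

Goods: -991.6 - 1877.3 = -2868.9
Services: -171.5 - 171.8 - 801.0 + 371.8 - 232.4 = -1004.9
Trade balance = -2868.9 + (-1004.9) = -3873.8
(Excluded from the trade balance — capital account: acquisition of foreign patents and trademarks (non-produced assets) 73.9, debt forgiveness received from foreign official creditors 161.8; financial account: borrowing by resident firms from foreign banks 298.4, foreign purchases of domestic corporate bonds 830.4, sale of domestic government bonds to non-residents 1238.5, inward foreign direct investment in the manufacturing sector 330.7; secondary income: official development assistance provided to other countries 243.7; primary income: interest received on holdings of foreign bonds 448.7.)

-3873.8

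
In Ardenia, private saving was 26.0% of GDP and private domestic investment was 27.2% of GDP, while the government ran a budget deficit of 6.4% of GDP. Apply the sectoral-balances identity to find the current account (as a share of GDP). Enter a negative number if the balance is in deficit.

By the sectoral-balances identity, CA = (S_private - I) + (T - G).
Private balance = 26.0 - 27.2 = -1.2
Government balance (T - G) = -6.4
CA = -1.2 + (-6.4) = -7.6

-7.6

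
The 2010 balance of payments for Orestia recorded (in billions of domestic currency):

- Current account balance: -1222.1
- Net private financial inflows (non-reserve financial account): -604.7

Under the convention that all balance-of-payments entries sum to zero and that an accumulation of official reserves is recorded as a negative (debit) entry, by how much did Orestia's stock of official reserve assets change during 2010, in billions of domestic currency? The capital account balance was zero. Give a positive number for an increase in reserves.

Official reserve transactions balance = -((-1222.1) + (-604.7)) = 1826.8
An accumulation of reserves is recorded as a debit (negative entry), so the change in the stock of reserves is the negative of that balance.
Change in official reserves = -(1826.8) = -1826.8

-1826.8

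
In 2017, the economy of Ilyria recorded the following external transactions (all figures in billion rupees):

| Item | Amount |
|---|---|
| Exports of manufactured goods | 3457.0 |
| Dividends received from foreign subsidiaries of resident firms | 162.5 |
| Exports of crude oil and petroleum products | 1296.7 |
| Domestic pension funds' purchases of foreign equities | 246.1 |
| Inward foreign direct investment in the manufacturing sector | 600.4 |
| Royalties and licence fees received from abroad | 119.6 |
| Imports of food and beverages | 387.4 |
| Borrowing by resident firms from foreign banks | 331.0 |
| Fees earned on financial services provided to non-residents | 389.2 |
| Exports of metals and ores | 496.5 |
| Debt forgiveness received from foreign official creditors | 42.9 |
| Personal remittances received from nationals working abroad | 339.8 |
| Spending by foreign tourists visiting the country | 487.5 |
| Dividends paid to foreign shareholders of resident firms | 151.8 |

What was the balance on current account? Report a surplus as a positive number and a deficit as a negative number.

Goods: 496.5 + 1296.7 - 387.4 + 3457.0 = 4862.8
Services: 389.2 + 119.6 + 487.5 = 996.3
Primary income: 162.5 - 151.8 = 10.7
Secondary income: 339.8
Current account = 4862.8 + 996.3 + 10.7 + 339.8 = 6209.6
(Excluded from the current account — financial account: domestic pension funds' purchases of foreign equities 246.1, inward foreign direct investment in the manufacturing sector 600.4, borrowing by resident firms from foreign banks 331.0; capital account: debt forgiveness received from foreign official creditors 42.9.)

6209.6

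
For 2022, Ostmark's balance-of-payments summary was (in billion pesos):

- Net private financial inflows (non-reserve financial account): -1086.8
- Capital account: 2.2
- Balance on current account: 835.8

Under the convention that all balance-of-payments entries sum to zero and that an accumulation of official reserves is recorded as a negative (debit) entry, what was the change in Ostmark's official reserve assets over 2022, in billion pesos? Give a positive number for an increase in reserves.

-248.8

Official reserve transactions balance = -(835.8 + 2.2 + (-1086.8)) = 248.8
An accumulation of reserves is recorded as a debit (negative entry), so the change in the stock of reserves is the negative of that balance.
Change in official reserves = -(248.8) = -248.8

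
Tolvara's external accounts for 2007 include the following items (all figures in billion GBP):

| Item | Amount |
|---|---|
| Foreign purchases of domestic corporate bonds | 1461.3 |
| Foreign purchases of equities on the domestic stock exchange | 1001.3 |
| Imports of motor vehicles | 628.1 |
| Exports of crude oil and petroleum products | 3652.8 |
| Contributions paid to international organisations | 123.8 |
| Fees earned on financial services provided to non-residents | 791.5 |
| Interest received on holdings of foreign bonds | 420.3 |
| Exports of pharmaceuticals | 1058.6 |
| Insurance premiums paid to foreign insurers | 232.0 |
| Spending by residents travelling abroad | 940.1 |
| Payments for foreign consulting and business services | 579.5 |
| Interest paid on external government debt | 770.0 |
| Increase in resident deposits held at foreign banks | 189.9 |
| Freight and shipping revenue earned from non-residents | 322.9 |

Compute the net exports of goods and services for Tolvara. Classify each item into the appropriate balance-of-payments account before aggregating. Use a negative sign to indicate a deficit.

Goods: 1058.6 - 628.1 + 3652.8 = 4083.3
Services: -940.1 + 322.9 - 232.0 - 579.5 + 791.5 = -637.2
Trade balance = 4083.3 + (-637.2) = 3446.1
(Excluded from the trade balance — financial account: foreign purchases of domestic corporate bonds 1461.3, foreign purchases of equities on the domestic stock exchange 1001.3, increase in resident deposits held at foreign banks 189.9; secondary income: contributions paid to international organisations 123.8; primary income: interest received on holdings of foreign bonds 420.3, interest paid on external government debt 770.0.)

3446.1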